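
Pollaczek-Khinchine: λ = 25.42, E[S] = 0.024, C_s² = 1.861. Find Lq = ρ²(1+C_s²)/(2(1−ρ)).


ρ = λ·E[S] = 25.42·0.024 = 0.6101
Lq = ρ²(1+C_s²)/(2(1−ρ)) = 0.3722·(1+1.861)/(2·0.3899)
= 0.3722·2.8610/0.7798 = 1.36548

Final: 1.36548


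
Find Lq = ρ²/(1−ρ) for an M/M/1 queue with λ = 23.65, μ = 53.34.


ρ = 23.65/53.34 = 0.4434
Lq = ρ²/(1−ρ) = 0.1966/0.5566 = 0.3532

Final: 0.3532


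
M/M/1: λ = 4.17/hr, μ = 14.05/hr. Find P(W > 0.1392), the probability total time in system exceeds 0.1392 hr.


W ~ Exponential(μ−λ) for M/M/1.
μ − λ = 14.05 − 4.17 = 9.8800
P(W > t) = e^{−(μ−λ)t} = e^{−1.3753} = 0.252765

Final: 0.252765


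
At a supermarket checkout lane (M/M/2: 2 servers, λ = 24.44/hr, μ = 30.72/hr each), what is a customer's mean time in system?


a = 0.7956; ρ = 0.3978; P₀ = 0.430834
Lq = P₀·a^c·ρ/(c!(1−ρ)²) = 0.14955
Wq = Lq/λ = 0.14955/24.44 = 0.006119 hr
W = Wq + 1/μ = 0.006119 + 0.03255 = 0.03867 hr

Final: 0.03867 hr


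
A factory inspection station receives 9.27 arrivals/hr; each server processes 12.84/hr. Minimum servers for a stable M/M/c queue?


Stability requires cμ > λ ⇔ c > λ/μ.
λ/μ = 9.27/12.84 = 0.7220
Minimum integer c = ⌊0.7220⌋ + 1 = 1
Check: 1·12.84 = 12.84 > 9.27, while 0·12.84 = 0.00 ≤ 9.27

Final: 1 servers


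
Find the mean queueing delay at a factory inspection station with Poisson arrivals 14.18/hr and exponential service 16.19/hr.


ρ = 14.18/16.19 = 0.8758
Wq = ρ/(μ−λ) = 0.8758/(16.19 − 14.18) = 0.8758/2.01 = 0.4357 hr

Final: 0.4357 hr


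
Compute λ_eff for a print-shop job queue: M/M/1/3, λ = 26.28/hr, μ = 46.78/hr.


ρ = 0.5618; P_K = (1−ρ)ρ^3/(1−ρ^4) = 0.086289
λ_eff = λ(1 − P_K) = 26.28·(1 − 0.086289) = 26.28·0.913711 = 24.0123 /hr

Final: 24.0123 /hr


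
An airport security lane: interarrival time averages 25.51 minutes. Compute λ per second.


λ = 1/(interarrival time) in consistent units.
1 second = 0.0166667 min, so λ = 0.0166667/25.51 = 0.0006533 per second

Final: 0.0006533 /sec


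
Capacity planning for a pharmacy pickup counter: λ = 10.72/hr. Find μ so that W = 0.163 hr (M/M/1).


W = 1/(μ−λ) ⇒ μ − λ = 1/W = 1/0.163 = 6.1350
μ = λ + 1/W = 10.72 + 6.1350 = 16.8550 per hr

Final: 16.8550 /hr


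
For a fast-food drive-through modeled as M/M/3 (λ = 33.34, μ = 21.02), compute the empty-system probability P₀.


a = λ/μ = 33.34/21.02 = 1.5861; ρ = a/c = 0.5287
Σ_{k=0}^{2} a^k/k! (terms k=0..2) = 1.00000 + 1.58611 + 1.25787 = 3.84398
Tail: a^3/(3!(1−ρ)) = 3.99024/(6·0.4713) = 1.41108
P₀ = 1/(3.84398 + 1.41108) = 1/5.25506 = 0.190293

Final: 0.190293


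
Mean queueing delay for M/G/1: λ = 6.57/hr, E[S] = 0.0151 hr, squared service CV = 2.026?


ρ = λ·E[S] = 6.57·0.0151 = 0.09921
E[S²] = E[S]²(1+C_s²) = 0.0151²·(1+2.026) = 0.0006900
Wq = λ·E[S²]/(2(1−ρ)) = 6.57·0.0006900/(2·0.9008) = 0.002516 hr

Final: 0.002516 hr


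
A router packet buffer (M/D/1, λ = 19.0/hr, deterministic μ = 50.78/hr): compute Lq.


ρ = 19.0/50.78 = 0.3742
M/D/1: Lq = ρ²/(2(1−ρ)) = 0.1400/(2·0.6258) = 0.11185

Final: 0.11185


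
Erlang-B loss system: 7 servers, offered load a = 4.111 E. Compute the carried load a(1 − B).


B(7,4.111) = 0.068513 (Erlang-B)
Carried load = a(1 − B) = 4.111·(1 − 0.068513) = 4.111·0.931487 = 3.8293 E

Final: 3.8293 Erlangs


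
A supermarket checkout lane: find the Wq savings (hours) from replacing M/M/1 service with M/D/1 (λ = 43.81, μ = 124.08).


ρ = 43.81/124.08 = 0.3531
Wq(M/M/1) = ρ/(μ−λ) = 0.3531/80.27 = 0.004399 hr
Wq(M/D/1) = ρ/(2(μ−λ)) = 0.002199 hr
Savings = 0.004399 − 0.002199 = 0.002199 hr

Final: 0.002199 hr


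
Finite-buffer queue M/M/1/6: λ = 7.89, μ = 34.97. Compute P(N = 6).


ρ = λ/μ = 7.89/34.97 = 0.2256
P_K = (1−ρ)ρ^K/(1−ρ^(K+1)) = (0.7744·0.0001319)/(1 − 0.00002976)
= 0.0001022/0.999970 = 0.0001022

Final: 0.0001022


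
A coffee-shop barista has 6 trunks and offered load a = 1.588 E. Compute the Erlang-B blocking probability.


B(c,a) = (a^c/c!) / Σ_{k=0}^{c} a^k/k!
a^6/6! = 0.022273
Σ terms (k=0..6): 1.00000 + 1.58800 + 1.26087 + 0.66742 + 0.26497 + 0.08415 + 0.02227 = 4.887686
B = 0.022273/4.887686 = 0.004557

Final: 0.004557


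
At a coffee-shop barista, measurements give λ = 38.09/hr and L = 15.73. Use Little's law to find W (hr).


W = L/λ = 15.73/38.09 = 0.4130 hr

Final: 0.4130 hr


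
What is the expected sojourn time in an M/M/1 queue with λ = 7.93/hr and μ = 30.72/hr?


W = 1/(μ−λ) = 1/(30.72 − 7.93) = 1/22.79 = 0.04388 hr

Final: 0.04388 hr


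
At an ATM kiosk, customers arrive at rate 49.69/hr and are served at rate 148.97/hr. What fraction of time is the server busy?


ρ = λ/μ = 49.69/148.97 = 0.3336

Final: 0.3336


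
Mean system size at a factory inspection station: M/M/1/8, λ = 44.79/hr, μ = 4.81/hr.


ρ = 44.79/4.81 = 9.3119
L = ρ[1 − (K+1)ρ^K + Kρ^(K+1)] / [(1−ρ)(1−ρ^(K+1))]
Numerator: 9.3119·(1 − 9·56531158.885971 + 8·526409689.501587) = 34477098654.568588
Denominator: (-8.3119)·(-526409688.501587) = 4375438533.532941
L = 34477098654.568588/4375438533.532941 = 7.8797

Final: 7.8797


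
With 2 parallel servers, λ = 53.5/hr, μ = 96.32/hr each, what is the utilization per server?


ρ = λ/(cμ) = 53.5/(2·96.32) = 53.5/192.64 = 0.2777

Final: 0.2777


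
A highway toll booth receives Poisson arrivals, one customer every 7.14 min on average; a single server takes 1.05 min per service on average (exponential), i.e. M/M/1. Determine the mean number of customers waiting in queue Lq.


λ = 60/7.14 = 8.4034 /hr
μ = 60/1.05 = 57.1429 /hr
ρ = λ/μ = 8.4034/57.1429 = 0.1471
Lq = ρ²/(1−ρ) = 0.02163/0.8529 = 0.02535

Final: 0.02535


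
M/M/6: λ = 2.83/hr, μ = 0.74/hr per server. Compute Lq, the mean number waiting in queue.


a = λ/μ = 3.8243; ρ = a/6 = 0.6374
P₀ = 0.020337
Lq = P₀·a^c·ρ / (c!·(1−ρ)²) = 0.020337·3128.44335·0.6374/(720·0.13149)
= 0.42835

Final: 0.42835


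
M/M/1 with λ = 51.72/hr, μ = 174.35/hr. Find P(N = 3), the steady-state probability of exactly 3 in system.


ρ = 51.72/174.35 = 0.2966
P_n = (1−ρ)·ρ^n = (1 − 0.2966)·0.2966^3 = 0.7034·0.026104 = 0.018360

Final: 0.018360


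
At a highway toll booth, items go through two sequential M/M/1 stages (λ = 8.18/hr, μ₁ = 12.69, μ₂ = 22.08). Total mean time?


Each node sees arrival rate λ = 8.18/hr (tandem ⇒ throughput preserved).
W₁ = 1/(μ₁−λ) = 1/(12.69−8.18) = 0.22173 hr
W₂ = 1/(μ₂−λ) = 1/(22.08−8.18) = 0.07194 hr
W_total = W₁ + W₂ = 0.22173 + 0.07194 = 0.29367 hr

Final: 0.29367 hr


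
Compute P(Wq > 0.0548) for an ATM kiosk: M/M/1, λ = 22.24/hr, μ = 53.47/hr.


ρ = 22.24/53.47 = 0.4159
P(Wq > t) = ρ·e^{−(μ−λ)t} = 0.4159·e^{−1.7114}
= 0.4159·0.180612 = 0.075123

Final: 0.075123


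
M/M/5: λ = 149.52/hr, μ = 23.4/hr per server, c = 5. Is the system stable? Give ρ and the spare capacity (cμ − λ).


Total capacity cμ = 5·23.4 = 117.00/hr
ρ = λ/(cμ) = 149.52/117.00 = 1.2779
Stable ⇔ ρ < 1: NO
Spare capacity = cμ − λ = 117.00 − 149.52 = -32.52/hr

Final: ρ = 1.2779; unstable; margin = -32.52/hr


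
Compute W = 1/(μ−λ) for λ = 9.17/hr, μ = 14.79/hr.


W = 1/(μ−λ) = 1/(14.79 − 9.17) = 1/5.62 = 0.1779 hr

Final: 0.1779 hr


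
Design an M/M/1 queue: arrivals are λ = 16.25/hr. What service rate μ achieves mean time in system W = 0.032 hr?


W = 1/(μ−λ) ⇒ μ − λ = 1/W = 1/0.032 = 31.2500
μ = λ + 1/W = 16.25 + 31.2500 = 47.5000 per hr

Final: 47.5000 /hr


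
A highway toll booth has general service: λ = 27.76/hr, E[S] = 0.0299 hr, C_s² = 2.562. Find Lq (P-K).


ρ = λ·E[S] = 27.76·0.0299 = 0.8300
Lq = ρ²(1+C_s²)/(2(1−ρ)) = 0.6889·(1+2.562)/(2·0.1700)
= 0.6889·3.5620/0.3400 = 7.21868

Final: 7.21868


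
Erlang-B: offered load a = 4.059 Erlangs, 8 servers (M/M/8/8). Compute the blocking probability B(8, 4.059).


B(c,a) = (a^c/c!) / Σ_{k=0}^{c} a^k/k!
a^8/8! = 1.827393
Σ terms (k=0..8): 1.00000 + 4.05900 + 8.23774 + 11.14566 + 11.31006 + 9.18151 + 6.21129 + 3.60166 + 1.82739 = 56.574316
B = 1.827393/56.574316 = 0.032301

Final: 0.032301


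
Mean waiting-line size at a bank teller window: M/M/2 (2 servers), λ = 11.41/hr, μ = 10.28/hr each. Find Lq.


a = λ/μ = 1.1099; ρ = a/2 = 0.5550
P₀ = 0.286206
Lq = P₀·a^c·ρ / (c!·(1−ρ)²) = 0.286206·1.23193·0.5550/(2·0.19806)
= 0.49397

Final: 0.49397


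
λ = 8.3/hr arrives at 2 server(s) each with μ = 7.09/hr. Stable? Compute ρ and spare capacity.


Total capacity cμ = 2·7.09 = 14.18/hr
ρ = λ/(cμ) = 8.3/14.18 = 0.5853
Stable ⇔ ρ < 1: YES
Spare capacity = cμ − λ = 14.18 − 8.3 = 5.88/hr

Final: ρ = 0.5853; stable; margin = 5.88/hr


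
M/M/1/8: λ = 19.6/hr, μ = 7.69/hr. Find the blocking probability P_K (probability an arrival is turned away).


ρ = λ/μ = 19.6/7.69 = 2.5488
P_K = (1−ρ)ρ^K/(1−ρ^(K+1)) = (-1.5488·1780.893105)/(1 − 4539.077354)
= -2758.184250/-4538.077354 = 0.607787

Final: 0.607787


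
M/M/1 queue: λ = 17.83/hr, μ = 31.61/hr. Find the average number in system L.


ρ = λ/μ = 17.83/31.61 = 0.5641
L = ρ/(1−ρ) = 0.5641/(1 − 0.5641) = 0.5641/0.4359 = 1.2939

Final: 1.2939


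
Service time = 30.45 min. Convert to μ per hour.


μ = 1/(service time) in consistent units.
1 hour = 60 min, so μ = 60/30.45 = 1.9704 per hour

Final: 1.9704 /hr


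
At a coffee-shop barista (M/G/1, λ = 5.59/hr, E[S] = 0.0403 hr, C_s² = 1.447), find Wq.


ρ = λ·E[S] = 5.59·0.0403 = 0.2253
E[S²] = E[S]²(1+C_s²) = 0.0403²·(1+1.447) = 0.003974
Wq = λ·E[S²]/(2(1−ρ)) = 5.59·0.003974/(2·0.7747) = 0.01434 hr

Final: 0.01434 hr


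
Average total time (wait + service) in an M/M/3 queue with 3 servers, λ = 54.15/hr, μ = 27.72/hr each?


a = 1.9535; ρ = 0.6512; P₀ = 0.118723
Lq = P₀·a^c·ρ/(c!(1−ρ)²) = 0.78925
Wq = Lq/λ = 0.78925/54.15 = 0.01458 hr
W = Wq + 1/μ = 0.01458 + 0.03608 = 0.05065 hr

Final: 0.05065 hr


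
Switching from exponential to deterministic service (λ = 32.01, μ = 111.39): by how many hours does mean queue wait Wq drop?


ρ = 32.01/111.39 = 0.2874
Wq(M/M/1) = ρ/(μ−λ) = 0.2874/79.38 = 0.003620 hr
Wq(M/D/1) = ρ/(2(μ−λ)) = 0.001810 hr
Savings = 0.003620 − 0.001810 = 0.001810 hr

Final: 0.001810 hr


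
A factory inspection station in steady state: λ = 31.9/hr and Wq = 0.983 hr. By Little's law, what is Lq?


Lq = λWq = 31.9·0.983 = 31.3577

Final: 31.3577


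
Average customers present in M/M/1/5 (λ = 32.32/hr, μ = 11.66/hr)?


ρ = 32.32/11.66 = 2.7719
L = ρ[1 − (K+1)ρ^K + Kρ^(K+1)] / [(1−ρ)(1−ρ^(K+1))]
Numerator: 2.7719·(1 − 6·163.630406 + 5·453.562155) = 3567.474776
Denominator: (-1.7719)·(-452.562155) = 801.881143
L = 3567.474776/801.881143 = 4.4489

Final: 4.4489


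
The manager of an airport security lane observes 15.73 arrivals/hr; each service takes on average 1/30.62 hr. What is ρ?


ρ = λ/μ = 15.73/30.62 = 0.5137

Final: 0.5137


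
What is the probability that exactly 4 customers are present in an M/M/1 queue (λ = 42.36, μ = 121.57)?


ρ = 42.36/121.57 = 0.3484
P_n = (1−ρ)·ρ^n = (1 − 0.3484)·0.3484^4 = 0.6516·0.014741 = 0.009604

Final: 0.009604


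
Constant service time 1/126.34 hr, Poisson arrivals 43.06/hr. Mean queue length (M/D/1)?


ρ = 43.06/126.34 = 0.3408
M/D/1: Lq = ρ²/(2(1−ρ)) = 0.1162/(2·0.6592) = 0.08811

Final: 0.08811


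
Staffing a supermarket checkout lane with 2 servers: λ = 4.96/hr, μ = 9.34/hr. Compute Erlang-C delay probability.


a = λ/μ = 0.5310; ρ = a/2 = 0.2655
P₀ = 0.580372 (from M/M/c formula)
C(c,a) = [a^c/(c!(1−ρ))]·P₀ = [0.28201/(2·0.7345)]·0.580372
= 0.19198·0.580372 = 0.111422

Final: 0.111422


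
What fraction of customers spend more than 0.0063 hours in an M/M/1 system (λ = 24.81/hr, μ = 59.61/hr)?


W ~ Exponential(μ−λ) for M/M/1.
μ − λ = 59.61 − 24.81 = 34.8000
P(W > t) = e^{−(μ−λ)t} = e^{−0.2192} = 0.803129

Final: 0.803129


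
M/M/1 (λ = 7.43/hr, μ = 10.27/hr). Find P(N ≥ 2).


ρ = 7.43/10.27 = 0.7235
P(N ≥ n) = ρ^n = 0.7235^2 = 0.523404

Final: 0.523404


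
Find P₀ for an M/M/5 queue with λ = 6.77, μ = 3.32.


a = λ/μ = 6.77/3.32 = 2.0392; ρ = a/c = 0.4078
Σ_{k=0}^{4} a^k/k! (terms k=0..4) = 1.00000 + 2.03916 + 2.07908 + 1.41319 + 0.72043 = 7.25186
Tail: a^5/(5!(1−ρ)) = 35.25761/(120·0.5922) = 0.49617
P₀ = 1/(7.25186 + 0.49617) = 1/7.74802 = 0.129065

Final: 0.129065


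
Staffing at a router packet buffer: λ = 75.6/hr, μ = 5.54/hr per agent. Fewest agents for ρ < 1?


Stability requires cμ > λ ⇔ c > λ/μ.
λ/μ = 75.6/5.54 = 13.6462
Minimum integer c = ⌊13.6462⌋ + 1 = 14
Check: 14·5.54 = 77.56 > 75.6, while 13·5.54 = 72.02 ≤ 75.6

Final: 14 servers


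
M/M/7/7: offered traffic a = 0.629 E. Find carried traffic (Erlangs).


B(7,0.629) = 0.000004121 (Erlang-B)
Carried load = a(1 − B) = 0.629·(1 − 0.000004121) = 0.629·0.999996 = 0.6290 E

Final: 0.6290 Erlangs


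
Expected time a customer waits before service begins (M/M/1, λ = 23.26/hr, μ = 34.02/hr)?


ρ = 23.26/34.02 = 0.6837
Wq = ρ/(μ−λ) = 0.6837/(34.02 − 23.26) = 0.6837/10.76 = 0.06354 hr

Final: 0.06354 hr


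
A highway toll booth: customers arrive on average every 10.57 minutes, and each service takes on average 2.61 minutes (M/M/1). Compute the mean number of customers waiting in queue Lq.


λ = 60/10.57 = 5.6764 /hr
μ = 60/2.61 = 22.9885 /hr
ρ = λ/μ = 5.6764/22.9885 = 0.2469
Lq = ρ²/(1−ρ) = 0.06097/0.7531 = 0.08096

Final: 0.08096


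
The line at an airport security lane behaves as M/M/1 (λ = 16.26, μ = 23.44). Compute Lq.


ρ = 16.26/23.44 = 0.6937
Lq = ρ²/(1−ρ) = 0.4812/0.3063 = 1.5709

Final: 1.5709


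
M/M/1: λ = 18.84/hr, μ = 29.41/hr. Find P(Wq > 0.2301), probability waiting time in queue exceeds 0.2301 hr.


ρ = 18.84/29.41 = 0.6406
P(Wq > t) = ρ·e^{−(μ−λ)t} = 0.6406·e^{−2.4322}
= 0.6406·0.087847 = 0.056275

Final: 0.056275


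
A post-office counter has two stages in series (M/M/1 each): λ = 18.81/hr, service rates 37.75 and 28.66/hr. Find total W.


Each node sees arrival rate λ = 18.81/hr (tandem ⇒ throughput preserved).
W₁ = 1/(μ₁−λ) = 1/(37.75−18.81) = 0.05280 hr
W₂ = 1/(μ₂−λ) = 1/(28.66−18.81) = 0.10152 hr
W_total = W₁ + W₂ = 0.05280 + 0.10152 = 0.15432 hr

Final: 0.15432 hr


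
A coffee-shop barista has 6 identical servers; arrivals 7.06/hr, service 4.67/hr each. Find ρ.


ρ = λ/(cμ) = 7.06/(6·4.67) = 7.06/28.02 = 0.2520

Final: 0.2520


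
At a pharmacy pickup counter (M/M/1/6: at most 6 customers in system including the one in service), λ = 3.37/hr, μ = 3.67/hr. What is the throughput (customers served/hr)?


ρ = 0.9183; P_K = (1−ρ)ρ^6/(1−ρ^7) = 0.109017
λ_eff = λ(1 − P_K) = 3.37·(1 − 0.109017) = 3.37·0.890983 = 3.0026 /hr

Final: 3.0026 /hr


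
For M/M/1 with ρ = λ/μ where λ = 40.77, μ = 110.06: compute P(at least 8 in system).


ρ = 40.77/110.06 = 0.3704
P(N ≥ n) = ρ^n = 0.3704^8 = 0.0003546

Final: 0.0003546


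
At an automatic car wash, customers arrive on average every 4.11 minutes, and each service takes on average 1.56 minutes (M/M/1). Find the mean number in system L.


λ = 60/4.11 = 14.5985 /hr
μ = 60/1.56 = 38.4615 /hr
ρ = λ/μ = 14.5985/38.4615 = 0.3796
L = ρ/(1−ρ) = 0.3796/0.6204 = 0.6118

Final: 0.6118


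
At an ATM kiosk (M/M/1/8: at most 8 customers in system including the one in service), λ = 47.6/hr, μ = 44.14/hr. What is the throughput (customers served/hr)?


ρ = 1.0784; P_K = (1−ρ)ρ^8/(1−ρ^9) = 0.147449
λ_eff = λ(1 − P_K) = 47.6·(1 − 0.147449) = 47.6·0.852551 = 40.5814 /hr

Final: 40.5814 /hr


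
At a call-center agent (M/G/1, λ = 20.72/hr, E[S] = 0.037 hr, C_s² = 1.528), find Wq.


ρ = λ·E[S] = 20.72·0.037 = 0.7666
E[S²] = E[S]²(1+C_s²) = 0.037²·(1+1.528) = 0.003461
Wq = λ·E[S²]/(2(1−ρ)) = 20.72·0.003461/(2·0.2334) = 0.15364 hr

Final: 0.15364 hr


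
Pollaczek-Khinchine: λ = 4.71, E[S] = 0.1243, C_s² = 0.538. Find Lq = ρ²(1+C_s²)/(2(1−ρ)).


ρ = λ·E[S] = 4.71·0.1243 = 0.5855
Lq = ρ²(1+C_s²)/(2(1−ρ)) = 0.3428·(1+0.538)/(2·0.4145)
= 0.3428·1.5380/0.8291 = 0.63582

Final: 0.63582


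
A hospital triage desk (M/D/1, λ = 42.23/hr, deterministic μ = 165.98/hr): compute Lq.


ρ = 42.23/165.98 = 0.2544
M/D/1: Lq = ρ²/(2(1−ρ)) = 0.06473/(2·0.7456) = 0.04341

Final: 0.04341


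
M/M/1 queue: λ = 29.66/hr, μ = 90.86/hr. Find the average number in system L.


ρ = λ/μ = 29.66/90.86 = 0.3264
L = ρ/(1−ρ) = 0.3264/(1 − 0.3264) = 0.3264/0.6736 = 0.4846

Final: 0.4846


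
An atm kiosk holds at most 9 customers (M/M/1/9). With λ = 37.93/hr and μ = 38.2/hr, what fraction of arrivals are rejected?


ρ = λ/μ = 37.93/38.2 = 0.9929
P_K = (1−ρ)ρ^K/(1−ρ^(K+1)) = (0.007068·0.938157)/(1 − 0.931526)
= 0.006631/0.068474 = 0.096838

Final: 0.096838


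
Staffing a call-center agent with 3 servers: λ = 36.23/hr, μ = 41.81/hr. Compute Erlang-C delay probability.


a = λ/μ = 0.8665; ρ = a/3 = 0.2888
P₀ = 0.417628 (from M/M/c formula)
C(c,a) = [a^c/(c!(1−ρ))]·P₀ = [0.65068/(6·0.7112)]·0.417628
= 0.15249·0.417628 = 0.063685

Final: 0.063685


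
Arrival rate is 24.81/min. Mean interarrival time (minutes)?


Mean interarrival time = 1/λ = 1/24.81 minute = 0.04031 minute
In minutes: 0.04031 × 1 = 0.04031 min

Final: 0.04031 min


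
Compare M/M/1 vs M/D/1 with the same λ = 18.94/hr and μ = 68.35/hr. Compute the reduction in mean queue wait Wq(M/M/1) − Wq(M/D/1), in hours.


ρ = 18.94/68.35 = 0.2771
Wq(M/M/1) = ρ/(μ−λ) = 0.2771/49.41 = 0.005608 hr
Wq(M/D/1) = ρ/(2(μ−λ)) = 0.002804 hr
Savings = 0.005608 − 0.002804 = 0.002804 hr

Final: 0.002804 hr


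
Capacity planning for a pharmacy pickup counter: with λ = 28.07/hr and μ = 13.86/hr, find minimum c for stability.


Stability requires cμ > λ ⇔ c > λ/μ.
λ/μ = 28.07/13.86 = 2.0253
Minimum integer c = ⌊2.0253⌋ + 1 = 3
Check: 3·13.86 = 41.58 > 28.07, while 2·13.86 = 27.72 ≤ 28.07

Final: 3 servers


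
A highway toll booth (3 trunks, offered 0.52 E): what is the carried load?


B(3,0.52) = 0.013961 (Erlang-B)
Carried load = a(1 − B) = 0.52·(1 − 0.013961) = 0.52·0.986039 = 0.5127 E

Final: 0.5127 Erlangs


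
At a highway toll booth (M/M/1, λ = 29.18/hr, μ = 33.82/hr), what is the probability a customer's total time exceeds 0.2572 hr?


W ~ Exponential(μ−λ) for M/M/1.
μ − λ = 33.82 − 29.18 = 4.6400
P(W > t) = e^{−(μ−λ)t} = e^{−1.1934} = 0.303186

Final: 0.303186


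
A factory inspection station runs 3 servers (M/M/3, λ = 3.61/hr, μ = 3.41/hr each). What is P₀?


a = λ/μ = 3.61/3.41 = 1.0587; ρ = a/c = 0.3529
Σ_{k=0}^{2} a^k/k! (terms k=0..2) = 1.00000 + 1.05865 + 0.56037 = 2.61902
Tail: a^3/(3!(1−ρ)) = 1.18647/(6·0.6471) = 0.30558
P₀ = 1/(2.61902 + 0.30558) = 1/2.92460 = 0.341927

Final: 0.341927


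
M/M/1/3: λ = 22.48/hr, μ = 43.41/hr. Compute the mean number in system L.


ρ = 22.48/43.41 = 0.5179
L = ρ[1 − (K+1)ρ^K + Kρ^(K+1)] / [(1−ρ)(1−ρ^(K+1))]
Numerator: 0.5179·(1 − 4·0.138874 + 3·0.071916) = 0.341915
Denominator: (0.4821)·(0.928084) = 0.447473
L = 0.341915/0.447473 = 0.7641

Final: 0.7641


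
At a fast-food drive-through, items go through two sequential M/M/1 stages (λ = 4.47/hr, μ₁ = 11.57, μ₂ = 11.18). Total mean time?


Each node sees arrival rate λ = 4.47/hr (tandem ⇒ throughput preserved).
W₁ = 1/(μ₁−λ) = 1/(11.57−4.47) = 0.14085 hr
W₂ = 1/(μ₂−λ) = 1/(11.18−4.47) = 0.14903 hr
W_total = W₁ + W₂ = 0.14085 + 0.14903 = 0.28988 hr

Final: 0.28988 hr


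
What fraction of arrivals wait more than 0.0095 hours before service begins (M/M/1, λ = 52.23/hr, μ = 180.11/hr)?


ρ = 52.23/180.11 = 0.2900
P(Wq > t) = ρ·e^{−(μ−λ)t} = 0.2900·e^{−1.2149}
= 0.2900·0.296752 = 0.086055

Final: 0.086055


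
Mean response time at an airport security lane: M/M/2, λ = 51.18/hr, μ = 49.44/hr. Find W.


a = 1.0352; ρ = 0.5176; P₀ = 0.317873
Lq = P₀·a^c·ρ/(c!(1−ρ)²) = 0.37883
Wq = Lq/λ = 0.37883/51.18 = 0.007402 hr
W = Wq + 1/μ = 0.007402 + 0.02023 = 0.02763 hr

Final: 0.02763 hr


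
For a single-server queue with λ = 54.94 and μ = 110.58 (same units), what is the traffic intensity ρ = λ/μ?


ρ = λ/μ = 54.94/110.58 = 0.4968

Final: 0.4968


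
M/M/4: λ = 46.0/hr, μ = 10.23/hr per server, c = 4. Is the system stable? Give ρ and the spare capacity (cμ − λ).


Total capacity cμ = 4·10.23 = 40.92/hr
ρ = λ/(cμ) = 46.0/40.92 = 1.1241
Stable ⇔ ρ < 1: NO
Spare capacity = cμ − λ = 40.92 − 46.0 = -5.08/hr

Final: ρ = 1.1241; unstable; margin = -5.08/hr


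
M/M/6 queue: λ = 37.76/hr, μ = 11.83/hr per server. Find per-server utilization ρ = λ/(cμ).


ρ = λ/(cμ) = 37.76/(6·11.83) = 37.76/70.98 = 0.5320

Final: 0.5320


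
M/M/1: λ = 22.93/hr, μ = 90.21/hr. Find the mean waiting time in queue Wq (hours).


ρ = 22.93/90.21 = 0.2542
Wq = ρ/(μ−λ) = 0.2542/(90.21 − 22.93) = 0.2542/67.28 = 0.003778 hr

Final: 0.003778 hr


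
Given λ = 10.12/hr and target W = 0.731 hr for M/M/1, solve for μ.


W = 1/(μ−λ) ⇒ μ − λ = 1/W = 1/0.731 = 1.3680
μ = λ + 1/W = 10.12 + 1.3680 = 11.4880 per hr

Final: 11.4880 /hr


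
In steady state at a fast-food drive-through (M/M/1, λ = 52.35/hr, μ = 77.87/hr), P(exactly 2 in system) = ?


ρ = 52.35/77.87 = 0.6723
P_n = (1−ρ)·ρ^n = (1 − 0.6723)·0.6723^2 = 0.3277·0.451953 = 0.148117

Final: 0.148117


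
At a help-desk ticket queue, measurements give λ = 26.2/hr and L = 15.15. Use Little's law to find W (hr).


W = L/λ = 15.15/26.2 = 0.5782 hr

Final: 0.5782 hr


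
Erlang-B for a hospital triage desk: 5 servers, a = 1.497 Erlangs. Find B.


B(c,a) = (a^c/c!) / Σ_{k=0}^{c} a^k/k!
a^5/5! = 0.062651
Σ terms (k=0..5): 1.00000 + 1.49700 + 1.12050 + 0.55913 + 0.20926 + 0.06265 = 4.448542
B = 0.062651/4.448542 = 0.014083

Final: 0.014083


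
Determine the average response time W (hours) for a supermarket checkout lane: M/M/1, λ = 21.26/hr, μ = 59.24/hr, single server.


W = 1/(μ−λ) = 1/(59.24 − 21.26) = 1/37.98 = 0.02633 hr

Final: 0.02633 hr


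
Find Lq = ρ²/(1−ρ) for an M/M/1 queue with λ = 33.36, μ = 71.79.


ρ = 33.36/71.79 = 0.4647
Lq = ρ²/(1−ρ) = 0.2159/0.5353 = 0.4034

Final: 0.4034


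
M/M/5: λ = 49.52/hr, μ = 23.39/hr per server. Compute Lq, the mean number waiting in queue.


a = λ/μ = 2.1171; ρ = a/5 = 0.4234
P₀ = 0.119164
Lq = P₀·a^c·ρ / (c!·(1−ρ)²) = 0.119164·42.53555·0.4234/(120·0.33243)
= 0.05380

Final: 0.05380


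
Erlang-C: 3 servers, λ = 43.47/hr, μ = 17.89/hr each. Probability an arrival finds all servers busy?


a = λ/μ = 2.4298; ρ = a/3 = 0.8099
P₀ = 0.052734 (from M/M/c formula)
C(c,a) = [a^c/(c!(1−ρ))]·P₀ = [14.34623/(6·0.1901)]·0.052734
= 12.58108·0.052734 = 0.663454

Final: 0.663454


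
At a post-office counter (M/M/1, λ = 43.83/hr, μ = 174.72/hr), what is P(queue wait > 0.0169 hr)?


ρ = 43.83/174.72 = 0.2509
P(Wq > t) = ρ·e^{−(μ−λ)t} = 0.2509·e^{−2.2120}
= 0.2509·0.109477 = 0.027463

Final: 0.027463


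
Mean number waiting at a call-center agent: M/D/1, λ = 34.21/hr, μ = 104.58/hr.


ρ = 34.21/104.58 = 0.3271
M/D/1: Lq = ρ²/(2(1−ρ)) = 0.1070/(2·0.6729) = 0.07951

Final: 0.07951


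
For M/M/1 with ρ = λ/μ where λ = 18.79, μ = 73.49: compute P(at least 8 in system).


ρ = 18.79/73.49 = 0.2557
P(N ≥ n) = ρ^n = 0.2557^8 = 0.00001826

Final: 0.00001826


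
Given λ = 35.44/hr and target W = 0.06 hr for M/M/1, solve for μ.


W = 1/(μ−λ) ⇒ μ − λ = 1/W = 1/0.06 = 16.6667
μ = λ + 1/W = 35.44 + 16.6667 = 52.1067 per hr

Final: 52.1067 /hr


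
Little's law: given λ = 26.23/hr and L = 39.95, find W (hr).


W = L/λ = 39.95/26.23 = 1.5231 hr

Final: 1.5231 hr


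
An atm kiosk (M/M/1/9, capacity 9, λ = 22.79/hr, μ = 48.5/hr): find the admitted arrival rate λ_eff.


ρ = 0.4699; P_K = (1−ρ)ρ^9/(1−ρ^10) = 0.0005924
λ_eff = λ(1 − P_K) = 22.79·(1 − 0.0005924) = 22.79·0.999408 = 22.7765 /hr

Final: 22.7765 /hr


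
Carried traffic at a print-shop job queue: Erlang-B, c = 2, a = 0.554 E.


B(2,0.554) = 0.089875 (Erlang-B)
Carried load = a(1 − B) = 0.554·(1 − 0.089875) = 0.554·0.910125 = 0.5042 E

Final: 0.5042 Erlangs


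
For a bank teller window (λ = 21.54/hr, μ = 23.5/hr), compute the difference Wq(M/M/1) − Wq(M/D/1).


ρ = 21.54/23.5 = 0.9166
Wq(M/M/1) = ρ/(μ−λ) = 0.9166/1.96 = 0.46765 hr
Wq(M/D/1) = ρ/(2(μ−λ)) = 0.23383 hr
Savings = 0.46765 − 0.23383 = 0.23383 hr

Final: 0.23383 hr


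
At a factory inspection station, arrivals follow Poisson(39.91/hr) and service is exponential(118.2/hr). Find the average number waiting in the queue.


ρ = 39.91/118.2 = 0.3376
Lq = ρ²/(1−ρ) = 0.1140/0.6624 = 0.1721

Final: 0.1721


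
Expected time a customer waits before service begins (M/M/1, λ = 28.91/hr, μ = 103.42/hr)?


ρ = 28.91/103.42 = 0.2795
Wq = ρ/(μ−λ) = 0.2795/(103.42 − 28.91) = 0.2795/74.51 = 0.003752 hr

Final: 0.003752 hr


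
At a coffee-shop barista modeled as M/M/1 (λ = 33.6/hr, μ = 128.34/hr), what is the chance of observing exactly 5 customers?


ρ = 33.6/128.34 = 0.2618
P_n = (1−ρ)·ρ^n = (1 − 0.2618)·0.2618^5 = 0.7382·0.001230 = 0.0009079

Final: 0.0009079


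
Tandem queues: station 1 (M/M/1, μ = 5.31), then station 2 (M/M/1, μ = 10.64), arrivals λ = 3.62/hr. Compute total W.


Each node sees arrival rate λ = 3.62/hr (tandem ⇒ throughput preserved).
W₁ = 1/(μ₁−λ) = 1/(5.31−3.62) = 0.59172 hr
W₂ = 1/(μ₂−λ) = 1/(10.64−3.62) = 0.14245 hr
W_total = W₁ + W₂ = 0.59172 + 0.14245 = 0.73417 hr

Final: 0.73417 hr


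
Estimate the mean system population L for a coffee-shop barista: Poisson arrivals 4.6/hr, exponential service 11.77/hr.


ρ = λ/μ = 4.6/11.77 = 0.3908
L = ρ/(1−ρ) = 0.3908/(1 − 0.3908) = 0.3908/0.6092 = 0.6416

Final: 0.6416


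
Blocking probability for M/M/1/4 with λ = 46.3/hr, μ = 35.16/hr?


ρ = λ/μ = 46.3/35.16 = 1.3168
P_K = (1−ρ)ρ^K/(1−ρ^(K+1)) = (-0.3168·3.006966)/(1 − 3.959685)
= -0.952719/-2.959685 = 0.321899

Final: 0.321899


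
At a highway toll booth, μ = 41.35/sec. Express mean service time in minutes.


Mean service time = 1/μ = 1/41.35 second = 0.02418 second
In minutes: 0.02418 × 0.0166667 = 0.0004031 min

Final: 0.0004031 min


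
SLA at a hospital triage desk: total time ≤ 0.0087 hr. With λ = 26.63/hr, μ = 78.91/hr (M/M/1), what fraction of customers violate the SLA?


W ~ Exponential(μ−λ) for M/M/1.
μ − λ = 78.91 − 26.63 = 52.2800
P(W > t) = e^{−(μ−λ)t} = e^{−0.4548} = 0.634552

Final: 0.634552


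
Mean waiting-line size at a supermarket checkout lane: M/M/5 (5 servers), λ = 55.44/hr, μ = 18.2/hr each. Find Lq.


a = λ/μ = 3.0462; ρ = a/5 = 0.6092
P₀ = 0.044292
Lq = P₀·a^c·ρ / (c!·(1−ρ)²) = 0.044292·262.27637·0.6092/(120·0.15270)
= 0.38623

Final: 0.38623


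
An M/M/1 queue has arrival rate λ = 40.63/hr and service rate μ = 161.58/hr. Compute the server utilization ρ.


ρ = λ/μ = 40.63/161.58 = 0.2515

Final: 0.2515


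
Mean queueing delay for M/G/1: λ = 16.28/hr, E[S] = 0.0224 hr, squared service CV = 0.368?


ρ = λ·E[S] = 16.28·0.0224 = 0.3647
E[S²] = E[S]²(1+C_s²) = 0.0224²·(1+0.368) = 0.0006864
Wq = λ·E[S²]/(2(1−ρ)) = 16.28·0.0006864/(2·0.6353) = 0.008794 hr

Final: 0.008794 hr


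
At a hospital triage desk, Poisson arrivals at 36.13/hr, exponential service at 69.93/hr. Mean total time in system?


W = 1/(μ−λ) = 1/(69.93 − 36.13) = 1/33.80 = 0.02959 hr

Final: 0.02959 hr


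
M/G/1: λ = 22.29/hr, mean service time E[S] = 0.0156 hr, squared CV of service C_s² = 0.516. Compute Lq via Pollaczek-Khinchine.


ρ = λ·E[S] = 22.29·0.0156 = 0.3477
Lq = ρ²(1+C_s²)/(2(1−ρ)) = 0.1209·(1+0.516)/(2·0.6523)
= 0.1209·1.5160/1.3046 = 0.14051

Final: 0.14051


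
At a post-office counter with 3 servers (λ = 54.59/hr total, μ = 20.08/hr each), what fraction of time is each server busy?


ρ = λ/(cμ) = 54.59/(3·20.08) = 54.59/60.24 = 0.9062

Final: 0.9062


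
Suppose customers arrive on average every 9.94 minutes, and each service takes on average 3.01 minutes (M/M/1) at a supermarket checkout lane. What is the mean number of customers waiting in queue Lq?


λ = 60/9.94 = 6.0362 /hr
μ = 60/3.01 = 19.9336 /hr
ρ = λ/μ = 6.0362/19.9336 = 0.3028
Lq = ρ²/(1−ρ) = 0.09170/0.6972 = 0.1315

Final: 0.1315


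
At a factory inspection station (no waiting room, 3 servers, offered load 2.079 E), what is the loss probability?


B(c,a) = (a^c/c!) / Σ_{k=0}^{c} a^k/k!
a^3/3! = 1.497657
Σ terms (k=0..3): 1.00000 + 2.07900 + 2.16112 + 1.49766 = 6.737777
B = 1.497657/6.737777 = 0.222278

Final: 0.222278


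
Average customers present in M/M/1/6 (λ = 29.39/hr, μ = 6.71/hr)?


ρ = 29.39/6.71 = 4.3800
L = ρ[1 − (K+1)ρ^K + Kρ^(K+1)] / [(1−ρ)(1−ρ^(K+1))]
Numerator: 4.3800·(1 − 7·7060.937956 + 6·30927.118709) = 596284.759677
Denominator: (-3.3800)·(-30926.118709) = 104531.203030
L = 596284.759677/104531.203030 = 5.7044

Final: 5.7044


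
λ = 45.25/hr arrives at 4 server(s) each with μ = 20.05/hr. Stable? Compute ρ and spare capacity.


Total capacity cμ = 4·20.05 = 80.20/hr
ρ = λ/(cμ) = 45.25/80.20 = 0.5642
Stable ⇔ ρ < 1: YES
Spare capacity = cμ − λ = 80.20 − 45.25 = 34.95/hr

Final: ρ = 0.5642; stable; margin = 34.95/hr


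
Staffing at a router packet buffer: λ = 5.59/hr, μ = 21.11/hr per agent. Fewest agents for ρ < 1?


Stability requires cμ > λ ⇔ c > λ/μ.
λ/μ = 5.59/21.11 = 0.2648
Minimum integer c = ⌊0.2648⌋ + 1 = 1
Check: 1·21.11 = 21.11 > 5.59, while 0·21.11 = 0.00 ≤ 5.59

Final: 1 servers


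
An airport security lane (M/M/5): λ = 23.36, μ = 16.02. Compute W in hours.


a = 1.4582; ρ = 0.2916; P₀ = 0.232342
Lq = P₀·a^c·ρ/(c!(1−ρ)²) = 0.007419
Wq = Lq/λ = 0.007419/23.36 = 0.0003176 hr
W = Wq + 1/μ = 0.0003176 + 0.06242 = 0.06274 hr

Final: 0.06274 hr


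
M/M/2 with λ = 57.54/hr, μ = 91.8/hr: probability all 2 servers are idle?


a = λ/μ = 57.54/91.8 = 0.6268; ρ = a/c = 0.3134
Σ_{k=0}^{1} a^k/k! (terms k=0..1) = 1.00000 + 0.62680 = 1.62680
Tail: a^2/(2!(1−ρ)) = 0.39287/(2·0.6866) = 0.28610
P₀ = 1/(1.62680 + 0.28610) = 1/1.91290 = 0.522767

Final: 0.522767


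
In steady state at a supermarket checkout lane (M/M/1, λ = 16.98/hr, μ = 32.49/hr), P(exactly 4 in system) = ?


ρ = 16.98/32.49 = 0.5226
P_n = (1−ρ)·ρ^n = (1 − 0.5226)·0.5226^4 = 0.4774·0.074602 = 0.035613

Final: 0.035613


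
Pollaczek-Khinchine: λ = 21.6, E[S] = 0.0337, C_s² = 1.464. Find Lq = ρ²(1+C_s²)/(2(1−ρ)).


ρ = λ·E[S] = 21.6·0.0337 = 0.7279
Lq = ρ²(1+C_s²)/(2(1−ρ)) = 0.5299·(1+1.464)/(2·0.2721)
= 0.5299·2.4640/0.5442 = 2.39928

Final: 2.39928


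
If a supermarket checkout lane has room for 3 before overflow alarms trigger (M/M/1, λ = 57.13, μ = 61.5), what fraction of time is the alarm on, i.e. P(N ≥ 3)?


ρ = 57.13/61.5 = 0.9289
P(N ≥ n) = ρ^n = 0.9289^3 = 0.801618

Final: 0.801618


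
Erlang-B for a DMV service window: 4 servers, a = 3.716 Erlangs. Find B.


B(c,a) = (a^c/c!) / Σ_{k=0}^{c} a^k/k!
a^4/4! = 7.944958
Σ terms (k=0..4): 1.00000 + 3.71600 + 6.90433 + 8.55216 + 7.94496 = 28.117446
B = 7.944958/28.117446 = 0.282563

Final: 0.282563


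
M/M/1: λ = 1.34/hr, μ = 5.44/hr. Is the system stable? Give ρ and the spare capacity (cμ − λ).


Total capacity cμ = 1·5.44 = 5.44/hr
ρ = λ/(cμ) = 1.34/5.44 = 0.2463
Stable ⇔ ρ < 1: YES
Spare capacity = cμ − λ = 5.44 − 1.34 = 4.10/hr

Final: ρ = 0.2463; stable; margin = 4.10/hr


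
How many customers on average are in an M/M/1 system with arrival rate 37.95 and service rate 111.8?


ρ = λ/μ = 37.95/111.8 = 0.3394
L = ρ/(1−ρ) = 0.3394/(1 − 0.3394) = 0.3394/0.6606 = 0.5139

Final: 0.5139


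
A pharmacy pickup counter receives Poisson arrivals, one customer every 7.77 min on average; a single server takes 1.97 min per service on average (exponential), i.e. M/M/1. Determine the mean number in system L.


λ = 60/7.77 = 7.7220 /hr
μ = 60/1.97 = 30.4569 /hr
ρ = λ/μ = 7.7220/30.4569 = 0.2535
L = ρ/(1−ρ) = 0.2535/0.7465 = 0.3397

Final: 0.3397


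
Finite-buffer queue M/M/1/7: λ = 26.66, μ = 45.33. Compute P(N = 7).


ρ = λ/μ = 26.66/45.33 = 0.5881
P_K = (1−ρ)ρ^K/(1−ρ^(K+1)) = (0.4119·0.024340)/(1 − 0.014315)
= 0.010025/0.985685 = 0.010170

Final: 0.010170


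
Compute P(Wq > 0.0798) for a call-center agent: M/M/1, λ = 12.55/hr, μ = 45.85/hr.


ρ = 12.55/45.85 = 0.2737
P(Wq > t) = ρ·e^{−(μ−λ)t} = 0.2737·e^{−2.6573}
= 0.2737·0.070135 = 0.019197

Final: 0.019197


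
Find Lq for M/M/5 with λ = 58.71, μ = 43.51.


a = λ/μ = 1.3493; ρ = a/5 = 0.2699
P₀ = 0.259178
Lq = P₀·a^c·ρ / (c!·(1−ρ)²) = 0.259178·4.47317·0.2699/(120·0.53309)
= 0.004891

Final: 0.004891


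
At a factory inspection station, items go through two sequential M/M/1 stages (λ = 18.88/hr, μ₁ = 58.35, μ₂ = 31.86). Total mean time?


Each node sees arrival rate λ = 18.88/hr (tandem ⇒ throughput preserved).
W₁ = 1/(μ₁−λ) = 1/(58.35−18.88) = 0.02534 hr
W₂ = 1/(μ₂−λ) = 1/(31.86−18.88) = 0.07704 hr
W_total = W₁ + W₂ = 0.02534 + 0.07704 = 0.10238 hr

Final: 0.10238 hr


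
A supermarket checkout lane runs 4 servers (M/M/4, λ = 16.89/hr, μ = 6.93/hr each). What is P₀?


a = λ/μ = 16.89/6.93 = 2.4372; ρ = a/c = 0.6093
Σ_{k=0}^{3} a^k/k! (terms k=0..3) = 1.00000 + 2.43723 + 2.97004 + 2.41289 = 8.82017
Tail: a^4/(4!(1−ρ)) = 35.28464/(24·0.3907) = 3.76304
P₀ = 1/(8.82017 + 3.76304) = 1/12.58321 = 0.079471

Final: 0.079471


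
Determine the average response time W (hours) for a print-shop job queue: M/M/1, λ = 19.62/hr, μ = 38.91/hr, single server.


W = 1/(μ−λ) = 1/(38.91 − 19.62) = 1/19.29 = 0.05184 hr

Final: 0.05184 hr


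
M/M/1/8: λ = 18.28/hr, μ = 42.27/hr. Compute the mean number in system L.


ρ = 18.28/42.27 = 0.4325
L = ρ[1 − (K+1)ρ^K + Kρ^(K+1)] / [(1−ρ)(1−ρ^(K+1))]
Numerator: 0.4325·(1 − 9·0.001223 + 8·0.0005290) = 0.429527
Denominator: (0.5675)·(0.999471) = 0.567242
L = 0.429527/0.567242 = 0.7572

Final: 0.7572


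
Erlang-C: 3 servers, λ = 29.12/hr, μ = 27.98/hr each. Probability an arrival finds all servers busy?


a = λ/μ = 1.0407; ρ = a/3 = 0.3469
P₀ = 0.348432 (from M/M/c formula)
C(c,a) = [a^c/(c!(1−ρ))]·P₀ = [1.12728/(6·0.6531)]·0.348432
= 0.28768·0.348432 = 0.100237

Final: 0.100237


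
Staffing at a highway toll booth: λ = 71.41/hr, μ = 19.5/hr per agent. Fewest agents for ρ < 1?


Stability requires cμ > λ ⇔ c > λ/μ.
λ/μ = 71.41/19.5 = 3.6621
Minimum integer c = ⌊3.6621⌋ + 1 = 4
Check: 4·19.5 = 78.00 > 71.41, while 3·19.5 = 58.50 ≤ 71.41

Final: 4 servers


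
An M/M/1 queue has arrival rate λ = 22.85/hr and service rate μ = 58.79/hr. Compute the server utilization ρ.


ρ = λ/μ = 22.85/58.79 = 0.3887

Final: 0.3887


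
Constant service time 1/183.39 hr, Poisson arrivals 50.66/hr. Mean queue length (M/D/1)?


ρ = 50.66/183.39 = 0.2762
M/D/1: Lq = ρ²/(2(1−ρ)) = 0.07631/(2·0.7238) = 0.05272

Final: 0.05272


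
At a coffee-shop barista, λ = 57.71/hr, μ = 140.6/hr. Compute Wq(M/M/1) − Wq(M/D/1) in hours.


ρ = 57.71/140.6 = 0.4105
Wq(M/M/1) = ρ/(μ−λ) = 0.4105/82.89 = 0.004952 hr
Wq(M/D/1) = ρ/(2(μ−λ)) = 0.002476 hr
Savings = 0.004952 − 0.002476 = 0.002476 hr

Final: 0.002476 hr


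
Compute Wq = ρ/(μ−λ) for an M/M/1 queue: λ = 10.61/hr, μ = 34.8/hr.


ρ = 10.61/34.8 = 0.3049
Wq = ρ/(μ−λ) = 0.3049/(34.8 − 10.61) = 0.3049/24.19 = 0.01260 hr

Final: 0.01260 hr


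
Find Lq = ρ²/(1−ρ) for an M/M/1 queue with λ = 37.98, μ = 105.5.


ρ = 37.98/105.5 = 0.3600
Lq = ρ²/(1−ρ) = 0.1296/0.6400 = 0.2025

Final: 0.2025


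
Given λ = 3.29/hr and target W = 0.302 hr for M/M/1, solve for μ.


W = 1/(μ−λ) ⇒ μ − λ = 1/W = 1/0.302 = 3.3113
μ = λ + 1/W = 3.29 + 3.3113 = 6.6013 per hr

Final: 6.6013 /hr


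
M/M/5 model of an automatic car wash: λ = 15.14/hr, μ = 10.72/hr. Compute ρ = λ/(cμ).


ρ = λ/(cμ) = 15.14/(5·10.72) = 15.14/53.60 = 0.2825

Final: 0.2825


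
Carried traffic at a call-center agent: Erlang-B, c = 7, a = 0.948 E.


B(7,0.948) = 0.00005291 (Erlang-B)
Carried load = a(1 − B) = 0.948·(1 − 0.00005291) = 0.948·0.999947 = 0.9479 E

Final: 0.9479 Erlangs


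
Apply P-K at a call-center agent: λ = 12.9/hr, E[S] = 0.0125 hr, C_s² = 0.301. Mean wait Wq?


ρ = λ·E[S] = 12.9·0.0125 = 0.1613
E[S²] = E[S]²(1+C_s²) = 0.0125²·(1+0.301) = 0.0002033
Wq = λ·E[S²]/(2(1−ρ)) = 12.9·0.0002033/(2·0.8387) = 0.001563 hr

Final: 0.001563 hr


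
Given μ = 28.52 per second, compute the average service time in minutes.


Mean service time = 1/μ = 1/28.52 second = 0.03506 second
In minutes: 0.03506 × 0.0166667 = 0.0005844 min

Final: 0.0005844 min


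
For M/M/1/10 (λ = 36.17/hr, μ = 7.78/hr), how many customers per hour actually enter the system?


ρ = 4.6491; P_K = (1−ρ)ρ^10/(1−ρ^11) = 0.784905
λ_eff = λ(1 − P_K) = 36.17·(1 − 0.784905) = 36.17·0.215095 = 7.7800 /hr

Final: 7.7800 /hr


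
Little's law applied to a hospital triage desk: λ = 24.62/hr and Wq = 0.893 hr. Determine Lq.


Lq = λWq = 24.62·0.893 = 21.9857

Final: 21.9857


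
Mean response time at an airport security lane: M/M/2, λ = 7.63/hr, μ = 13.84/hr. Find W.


a = 0.5513; ρ = 0.2757; P₀ = 0.567828
Lq = P₀·a^c·ρ/(c!(1−ρ)²) = 0.04533
Wq = Lq/λ = 0.04533/7.63 = 0.005942 hr
W = Wq + 1/μ = 0.005942 + 0.07225 = 0.07820 hr

Final: 0.07820 hr


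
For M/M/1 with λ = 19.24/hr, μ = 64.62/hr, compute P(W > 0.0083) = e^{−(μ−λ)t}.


W ~ Exponential(μ−λ) for M/M/1.
μ − λ = 64.62 − 19.24 = 45.3800
P(W > t) = e^{−(μ−λ)t} = e^{−0.3767} = 0.686153

Final: 0.686153


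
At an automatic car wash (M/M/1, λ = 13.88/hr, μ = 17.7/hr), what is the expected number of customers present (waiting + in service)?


ρ = λ/μ = 13.88/17.7 = 0.7842
L = ρ/(1−ρ) = 0.7842/(1 − 0.7842) = 0.7842/0.2158 = 3.6335

Final: 3.6335


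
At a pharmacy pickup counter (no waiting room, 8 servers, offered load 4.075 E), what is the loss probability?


B(c,a) = (a^c/c!) / Σ_{k=0}^{c} a^k/k!
a^8/8! = 1.885821
Σ terms (k=0..8): 1.00000 + 4.07500 + 8.30281 + 11.27799 + 11.48945 + 9.36390 + 6.35965 + 3.70222 + 1.88582 = 57.456845
B = 1.885821/57.456845 = 0.032822

Final: 0.032822


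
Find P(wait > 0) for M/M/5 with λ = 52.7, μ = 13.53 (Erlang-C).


a = λ/μ = 3.8950; ρ = a/5 = 0.7790
P₀ = 0.015214 (from M/M/c formula)
C(c,a) = [a^c/(c!(1−ρ))]·P₀ = [896.52849/(120·0.2210)]·0.015214
= 33.80722·0.015214 = 0.514356

Final: 0.514356


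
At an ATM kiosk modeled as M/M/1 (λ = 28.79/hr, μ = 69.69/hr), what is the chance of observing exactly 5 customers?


ρ = 28.79/69.69 = 0.4131
P_n = (1−ρ)·ρ^n = (1 − 0.4131)·0.4131^5 = 0.5869·0.012033 = 0.007062

Final: 0.007062
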